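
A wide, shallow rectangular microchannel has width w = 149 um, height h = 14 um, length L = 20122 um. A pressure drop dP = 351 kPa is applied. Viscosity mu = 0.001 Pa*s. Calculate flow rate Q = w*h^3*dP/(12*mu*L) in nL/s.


Step 1: Convert all dimensions to SI (meters).
w = 149e-6 m, h = 14e-6 m, L = 20122e-6 m, dP = 351e3 Pa
Step 2: Q = w * h^3 * dP / (12 * mu * L)
Q = 149e-6 * (14e-6)^3 * 351e3 / (12 * 0.001 * 20122e-6) = 5.9432651e-10 m^3/s
Step 3: Convert Q from m^3/s to nL/s (1 m^3 = 1e12 nL, so multiply by 1e12).
Q = 594.327 nL/s


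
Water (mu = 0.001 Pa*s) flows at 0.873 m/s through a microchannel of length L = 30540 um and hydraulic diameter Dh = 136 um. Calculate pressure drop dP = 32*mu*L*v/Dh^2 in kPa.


Step 1: Convert to SI: L = 30540e-6 m, Dh = 136e-6 m
Step 2: dP = 32 * 0.001 * 30540e-6 * 0.873 / (136e-6)^2
Step 3: dP = 46127.02 Pa
Step 4: Convert to kPa: dP = 46.13 kPa


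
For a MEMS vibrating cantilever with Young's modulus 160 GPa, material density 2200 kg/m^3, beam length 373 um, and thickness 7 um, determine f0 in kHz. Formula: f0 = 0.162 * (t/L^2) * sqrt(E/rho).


Step 1: Convert units to SI.
t_SI = 7e-6 m, L_SI = 373e-6 m
Step 2: Calculate sqrt(E/rho).
sqrt(160e9 / 2200) = 8528.03 m/s
Step 3: Compute f0.
f0 = 0.162 * 7e-6 / (373e-6)^2 * 8528.03 = 69509.5 Hz = 69.51 kHz


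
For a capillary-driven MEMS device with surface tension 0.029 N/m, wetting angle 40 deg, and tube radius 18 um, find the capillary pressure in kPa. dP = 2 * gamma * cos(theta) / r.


Step 1: cos(40 deg) = 0.766
Step 2: Convert r to m: r = 18e-6 m
Step 3: dP = 2 * 0.029 * 0.766 / 18e-6 = 2468.2 Pa
Step 4: Convert Pa to kPa (divide by 1000).
dP = 2.47 kPa


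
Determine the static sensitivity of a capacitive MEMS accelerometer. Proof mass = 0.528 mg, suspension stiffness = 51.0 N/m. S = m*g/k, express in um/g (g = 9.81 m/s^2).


Step 1: Convert mass: m = 0.528 mg = 5.28e-07 kg
Step 2: S = m * g / k = 5.28e-07 * 9.81 / 51.0
Step 3: S = 1.02e-07 m/g
Step 4: Convert to um/g: S = 0.102 um/g


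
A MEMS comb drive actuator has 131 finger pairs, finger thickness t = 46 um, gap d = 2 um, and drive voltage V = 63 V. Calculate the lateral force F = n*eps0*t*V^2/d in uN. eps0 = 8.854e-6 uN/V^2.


Step 1: Parameters: n=131, eps0=8.854e-6 uN/V^2, t=46 um, V=63 V, d=2 um
Step 2: V^2 = 3969
Step 3: F = 131 * 8.854e-6 * 46 * 3969 / 2
F = 105.881 uN


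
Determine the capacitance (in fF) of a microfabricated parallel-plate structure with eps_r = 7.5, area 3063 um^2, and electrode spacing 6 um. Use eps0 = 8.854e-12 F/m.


Step 1: Convert area to m^2: A = 3063e-12 m^2
Step 2: Convert gap to m: d = 6e-6 m
Step 3: C = eps0 * eps_r * A / d
C = 8.854e-12 * 7.5 * 3063e-12 / 6e-6
Step 4: Convert to fF (multiply by 1e15).
C = 33.9 fF


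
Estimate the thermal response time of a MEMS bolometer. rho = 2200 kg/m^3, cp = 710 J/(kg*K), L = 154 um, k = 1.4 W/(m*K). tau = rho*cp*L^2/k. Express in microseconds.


Step 1: Convert L to m: L = 154e-6 m
Step 2: L^2 = (154e-6)^2 = 2.3716e-08 m^2
Step 3: tau = 2200 * 710 * 2.3716e-08 / 1.4 = 2.646028e-02 s
Step 4: Convert to microseconds (multiply by 1e6).
tau = 26460.28 us


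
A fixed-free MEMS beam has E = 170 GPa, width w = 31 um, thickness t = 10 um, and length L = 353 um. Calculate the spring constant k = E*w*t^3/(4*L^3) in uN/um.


Step 1: Convert E to consistent units (1 GPa = 1000 uN/um^2).
E = 170 GPa = 170000 uN/um^2
Step 2: Compute t^3 = 10^3 = 1000
Step 3: Compute L^3 = 353^3 = 43986977
Step 4: k = 170000 * 31 * 1000 / (4 * 43986977)
k = 29.952 uN/um


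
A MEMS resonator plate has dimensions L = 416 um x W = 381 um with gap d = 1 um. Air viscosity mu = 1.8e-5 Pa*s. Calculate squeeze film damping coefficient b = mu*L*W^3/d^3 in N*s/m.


Step 1: Convert to SI.
L = 416e-6 m, W = 381e-6 m, d = 1e-6 m
Step 2: W^3 = (381e-6)^3 = 5.53e-11 m^3
Step 3: d^3 = (1e-6)^3 = 1.00e-18 m^3
Step 4: b = 1.8e-5 * 416e-6 * 5.53e-11 / 1.00e-18
b = 4.14e-01 N*s/m


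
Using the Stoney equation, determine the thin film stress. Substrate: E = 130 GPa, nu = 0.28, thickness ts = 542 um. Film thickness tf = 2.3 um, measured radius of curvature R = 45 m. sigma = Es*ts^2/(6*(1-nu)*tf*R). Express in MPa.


Step 1: Compute numerator: Es * ts^2 = 130 * 542^2 = 38189320 (GPa*um^2)
Step 2: Compute denominator (R in um): 6*(1-nu)*tf*R = 6*0.72*2.3*45e6 = 447120000.0 (um^2)
Step 3: sigma (GPa) = 38189320 / 447120000.0 = 8.5412e-02 GPa
Step 4: Convert to MPa (x1000): sigma = 85.4 MPa


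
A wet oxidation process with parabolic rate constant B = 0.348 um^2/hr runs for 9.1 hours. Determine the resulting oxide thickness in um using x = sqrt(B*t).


Step 1: Compute B*t = 0.348 * 9.1 = 3.1668
Step 2: x = sqrt(3.1668)
x = 1.78 um


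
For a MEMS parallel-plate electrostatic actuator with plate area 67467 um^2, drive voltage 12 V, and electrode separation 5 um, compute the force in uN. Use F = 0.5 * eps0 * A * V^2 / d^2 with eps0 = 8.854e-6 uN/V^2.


Step 1: Identify parameters.
eps0 = 8.854e-6 uN/V^2, A = 67467 um^2, V = 12 V, d = 5 um
Step 2: Compute V^2 = 12^2 = 144
Step 3: Compute d^2 = 5^2 = 25
Step 4: F = 0.5 * 8.854e-6 * 67467 * 144 / 25
F = 1.72 uN


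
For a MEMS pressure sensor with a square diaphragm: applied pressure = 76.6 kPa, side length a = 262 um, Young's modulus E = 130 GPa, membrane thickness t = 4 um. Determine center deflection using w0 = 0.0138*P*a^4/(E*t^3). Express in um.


Step 1: Convert pressure to compatible units (E is in GPa, so P in GPa).
P = 76.6 kPa = 76.6e-6 GPa
Step 2: Compute numerator: 0.0138 * P * a^4.
a^4 = 262^4 = 4711998736
numerator = 0.0138 * 76.6e-6 * 4711998736 = 4.98096e+03
Step 3: Compute denominator: E * t^3 = 130 * 4^3 = 8320
Step 4: w0 = numerator / denominator = 4.98096e+03 / 8320 = 0.5987 um


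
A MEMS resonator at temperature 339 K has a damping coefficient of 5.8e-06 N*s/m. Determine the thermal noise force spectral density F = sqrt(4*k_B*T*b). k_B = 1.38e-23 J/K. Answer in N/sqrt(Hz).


Step 1: Compute 4 * k_B * T * b
= 4 * 1.38e-23 * 339 * 5.8e-06
= 1.0853e-25 N^2/Hz
Step 2: F_noise = sqrt(1.0853e-25)
F_noise = 3.29e-13 N/sqrt(Hz)


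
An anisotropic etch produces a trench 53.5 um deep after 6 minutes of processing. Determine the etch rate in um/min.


Step 1: Etch rate = depth / time
Step 2: rate = 53.5 / 6
rate = 8.917 um/min


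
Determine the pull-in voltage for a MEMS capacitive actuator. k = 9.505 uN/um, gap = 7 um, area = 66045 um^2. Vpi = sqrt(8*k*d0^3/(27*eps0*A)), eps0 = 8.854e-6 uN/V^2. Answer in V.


Step 1: Compute numerator: 8 * k * d0^3 = 8 * 9.505 * 7^3 = 26081.72
Step 2: Compute denominator: 27 * eps0 * A = 27 * 8.854e-6 * 66045 = 15.788586
Step 3: Vpi = sqrt(26081.72 / 15.788586)
Vpi = 40.64 V


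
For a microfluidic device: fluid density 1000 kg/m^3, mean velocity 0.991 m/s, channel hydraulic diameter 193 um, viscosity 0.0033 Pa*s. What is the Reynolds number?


Step 1: Convert Dh to meters: Dh = 193e-6 m
Step 2: Re = rho * v * Dh / mu
Re = 1000 * 0.991 * 193e-6 / 0.0033
Re = 57.958


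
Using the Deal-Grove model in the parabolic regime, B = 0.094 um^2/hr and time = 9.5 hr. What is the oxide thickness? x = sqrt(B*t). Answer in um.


Step 1: Compute B*t = 0.094 * 9.5 = 0.893
Step 2: x = sqrt(0.893)
x = 0.945 um


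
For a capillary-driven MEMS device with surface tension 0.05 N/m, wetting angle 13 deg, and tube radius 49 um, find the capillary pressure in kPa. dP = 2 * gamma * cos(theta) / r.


Step 1: cos(13 deg) = 0.9744
Step 2: Convert r to m: r = 49e-6 m
Step 3: dP = 2 * 0.05 * 0.9744 / 49e-6 = 1988.6 Pa
Step 4: Convert Pa to kPa (divide by 1000).
dP = 1.99 kPa


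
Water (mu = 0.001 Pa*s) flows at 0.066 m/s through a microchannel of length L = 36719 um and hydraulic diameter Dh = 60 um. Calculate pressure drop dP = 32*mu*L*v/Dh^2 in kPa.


Step 1: Convert to SI: L = 36719e-6 m, Dh = 60e-6 m
Step 2: dP = 32 * 0.001 * 36719e-6 * 0.066 / (60e-6)^2
Step 3: dP = 21541.81 Pa
Step 4: Convert to kPa: dP = 21.54 kPa


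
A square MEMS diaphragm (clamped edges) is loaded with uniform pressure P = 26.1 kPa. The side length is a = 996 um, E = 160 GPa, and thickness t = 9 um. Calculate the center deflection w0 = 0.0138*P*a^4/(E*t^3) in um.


Step 1: Convert pressure to compatible units (E is in GPa, so P in GPa).
P = 26.1 kPa = 26.1e-6 GPa
Step 2: Compute numerator: 0.0138 * P * a^4.
a^4 = 996^4 = 984095744256
numerator = 0.0138 * 26.1e-6 * 984095744256 = 3.544516e+05
Step 3: Compute denominator: E * t^3 = 160 * 9^3 = 116640
Step 4: w0 = numerator / denominator = 3.544516e+05 / 116640 = 3.0389 um


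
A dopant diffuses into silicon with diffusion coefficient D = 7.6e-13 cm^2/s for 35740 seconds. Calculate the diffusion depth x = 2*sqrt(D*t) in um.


Step 1: Compute D*t = 7.6e-13 * 35740 = 2.71624e-08 cm^2
Step 2: sqrt(D*t) = 1.6481e-04 cm
Step 3: x = 2 * 1.6481e-04 cm = 3.2962e-04 cm
Step 4: Convert to um (1 cm = 1e4 um): x = 3.296 um


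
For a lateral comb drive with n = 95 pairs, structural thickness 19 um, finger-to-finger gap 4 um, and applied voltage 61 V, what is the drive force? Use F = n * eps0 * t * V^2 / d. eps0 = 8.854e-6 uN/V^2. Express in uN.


Step 1: Parameters: n=95, eps0=8.854e-6 uN/V^2, t=19 um, V=61 V, d=4 um
Step 2: V^2 = 3721
Step 3: F = 95 * 8.854e-6 * 19 * 3721 / 4
F = 14.867 uN


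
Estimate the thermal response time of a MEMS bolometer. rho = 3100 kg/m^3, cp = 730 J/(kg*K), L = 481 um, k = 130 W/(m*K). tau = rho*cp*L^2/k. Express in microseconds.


Step 1: Convert L to m: L = 481e-6 m
Step 2: L^2 = (481e-6)^2 = 2.31361e-07 m^2
Step 3: tau = 3100 * 730 * 2.31361e-07 / 130 = 4.0274611e-03 s
Step 4: Convert to microseconds (multiply by 1e6).
tau = 4027.461 us


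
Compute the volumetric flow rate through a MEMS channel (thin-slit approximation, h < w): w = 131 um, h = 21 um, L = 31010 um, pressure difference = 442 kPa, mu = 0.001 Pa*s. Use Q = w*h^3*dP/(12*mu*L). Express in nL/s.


Step 1: Convert all dimensions to SI (meters).
w = 131e-6 m, h = 21e-6 m, L = 31010e-6 m, dP = 442e3 Pa
Step 2: Q = w * h^3 * dP / (12 * mu * L)
Q = 131e-6 * (21e-6)^3 * 442e3 / (12 * 0.001 * 31010e-6) = 1.44101479e-09 m^3/s
Step 3: Convert Q from m^3/s to nL/s (1 m^3 = 1e12 nL, so multiply by 1e12).
Q = 1441.015 nL/s


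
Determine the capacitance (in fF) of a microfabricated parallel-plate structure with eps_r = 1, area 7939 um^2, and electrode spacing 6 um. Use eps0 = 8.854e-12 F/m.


Step 1: Convert area to m^2: A = 7939e-12 m^2
Step 2: Convert gap to m: d = 6e-6 m
Step 3: C = eps0 * eps_r * A / d
C = 8.854e-12 * 1 * 7939e-12 / 6e-6
Step 4: Convert to fF (multiply by 1e15).
C = 11.72 fF


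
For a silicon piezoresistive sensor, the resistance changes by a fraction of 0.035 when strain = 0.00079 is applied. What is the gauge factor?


Step 1: Identify values.
dR/R = 0.035, strain = 0.00079
Step 2: GF = (dR/R) / strain = 0.035 / 0.00079
GF = 44.3


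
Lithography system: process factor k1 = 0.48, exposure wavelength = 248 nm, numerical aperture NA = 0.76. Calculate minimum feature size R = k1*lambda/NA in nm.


Step 1: Identify values: k1 = 0.48, lambda = 248 nm, NA = 0.76
Step 2: R = k1 * lambda / NA
R = 0.48 * 248 / 0.76
R = 156.6 nm


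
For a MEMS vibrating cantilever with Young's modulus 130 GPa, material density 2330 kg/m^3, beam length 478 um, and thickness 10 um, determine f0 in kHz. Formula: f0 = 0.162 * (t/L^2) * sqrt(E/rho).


Step 1: Convert units to SI.
t_SI = 10e-6 m, L_SI = 478e-6 m
Step 2: Calculate sqrt(E/rho).
sqrt(130e9 / 2330) = 7469.54 m/s
Step 3: Compute f0.
f0 = 0.162 * 10e-6 / (478e-6)^2 * 7469.54 = 52960.6 Hz = 52.96 kHz


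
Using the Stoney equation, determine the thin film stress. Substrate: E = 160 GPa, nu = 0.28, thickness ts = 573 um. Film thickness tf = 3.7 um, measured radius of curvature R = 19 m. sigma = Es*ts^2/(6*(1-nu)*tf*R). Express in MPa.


Step 1: Compute numerator: Es * ts^2 = 160 * 573^2 = 52532640 (GPa*um^2)
Step 2: Compute denominator (R in um): 6*(1-nu)*tf*R = 6*0.72*3.7*19e6 = 303696000.0 (um^2)
Step 3: sigma (GPa) = 52532640 / 303696000.0 = 1.72978e-01 GPa
Step 4: Convert to MPa (x1000): sigma = 173.0 MPa


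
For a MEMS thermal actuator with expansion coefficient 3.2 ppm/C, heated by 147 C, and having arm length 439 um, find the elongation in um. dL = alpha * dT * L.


Step 1: Convert CTE: alpha = 3.2 ppm/C = 3.2e-6 /C
Step 2: dL = 3.2e-6 * 147 * 439
dL = 0.2065 um


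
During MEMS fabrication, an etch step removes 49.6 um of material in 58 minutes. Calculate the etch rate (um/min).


Step 1: Etch rate = depth / time
Step 2: rate = 49.6 / 58
rate = 0.855 um/min


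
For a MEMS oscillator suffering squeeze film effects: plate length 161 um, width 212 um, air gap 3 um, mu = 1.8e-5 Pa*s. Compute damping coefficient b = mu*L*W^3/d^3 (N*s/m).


Step 1: Convert to SI.
L = 161e-6 m, W = 212e-6 m, d = 3e-6 m
Step 2: W^3 = (212e-6)^3 = 9.53e-12 m^3
Step 3: d^3 = (3e-6)^3 = 2.70e-17 m^3
Step 4: b = 1.8e-5 * 161e-6 * 9.53e-12 / 2.70e-17
b = 1.02e-03 N*s/m


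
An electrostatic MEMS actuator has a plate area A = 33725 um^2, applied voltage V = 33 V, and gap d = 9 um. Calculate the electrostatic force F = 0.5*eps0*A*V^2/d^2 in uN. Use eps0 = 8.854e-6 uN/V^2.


Step 1: Identify parameters.
eps0 = 8.854e-6 uN/V^2, A = 33725 um^2, V = 33 V, d = 9 um
Step 2: Compute V^2 = 33^2 = 1089
Step 3: Compute d^2 = 9^2 = 81
Step 4: F = 0.5 * 8.854e-6 * 33725 * 1089 / 81
F = 2.007 uN


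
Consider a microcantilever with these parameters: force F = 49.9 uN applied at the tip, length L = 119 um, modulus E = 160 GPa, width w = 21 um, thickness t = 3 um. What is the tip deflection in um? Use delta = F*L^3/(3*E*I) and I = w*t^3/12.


Step 1: Calculate the second moment of area.
I = w * t^3 / 12 = 21 * 3^3 / 12 = 47.25 um^4
Step 2: Convert E to consistent units (1 GPa = 1000 uN/um^2).
E = 160 GPa = 160000 uN/um^2
Step 3: Calculate tip deflection.
delta = F * L^3 / (3 * E * I)
delta = 49.9 * 119^3 / (3 * 160000 * 47.25)
delta = 3.7076 um


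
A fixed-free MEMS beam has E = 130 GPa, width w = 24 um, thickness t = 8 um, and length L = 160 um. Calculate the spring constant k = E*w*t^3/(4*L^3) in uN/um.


Step 1: Convert E to consistent units (1 GPa = 1000 uN/um^2).
E = 130 GPa = 130000 uN/um^2
Step 2: Compute t^3 = 8^3 = 512
Step 3: Compute L^3 = 160^3 = 4096000
Step 4: k = 130000 * 24 * 512 / (4 * 4096000)
k = 97.5 uN/um


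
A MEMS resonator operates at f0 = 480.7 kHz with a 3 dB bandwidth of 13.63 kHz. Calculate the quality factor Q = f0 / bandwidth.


Step 1: Q = f0 / bandwidth
Step 2: Q = 480.7 / 13.63
Q = 35.3


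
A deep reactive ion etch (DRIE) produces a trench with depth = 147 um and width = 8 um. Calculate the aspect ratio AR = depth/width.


Step 1: AR = depth / width
Step 2: AR = 147 / 8
AR = 18.4


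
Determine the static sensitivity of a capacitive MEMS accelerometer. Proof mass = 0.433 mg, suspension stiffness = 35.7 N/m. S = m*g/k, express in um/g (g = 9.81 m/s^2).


Step 1: Convert mass: m = 0.433 mg = 4.33e-07 kg
Step 2: S = m * g / k = 4.33e-07 * 9.81 / 35.7
Step 3: S = 1.19e-07 m/g
Step 4: Convert to um/g: S = 0.119 um/g


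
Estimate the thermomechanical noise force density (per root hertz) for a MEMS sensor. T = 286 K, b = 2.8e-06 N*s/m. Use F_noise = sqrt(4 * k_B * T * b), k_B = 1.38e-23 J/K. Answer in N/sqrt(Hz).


Step 1: Compute 4 * k_B * T * b
= 4 * 1.38e-23 * 286 * 2.8e-06
= 4.4204e-26 N^2/Hz
Step 2: F_noise = sqrt(4.4204e-26)
F_noise = 2.10e-13 N/sqrt(Hz)


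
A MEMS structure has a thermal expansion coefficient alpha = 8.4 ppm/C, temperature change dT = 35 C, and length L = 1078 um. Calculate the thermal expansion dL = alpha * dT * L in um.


Step 1: Convert CTE: alpha = 8.4 ppm/C = 8.4e-6 /C
Step 2: dL = 8.4e-6 * 35 * 1078
dL = 0.3169 um


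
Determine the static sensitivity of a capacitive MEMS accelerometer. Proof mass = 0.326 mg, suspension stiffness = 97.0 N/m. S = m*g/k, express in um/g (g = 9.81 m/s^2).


Step 1: Convert mass: m = 0.326 mg = 3.26e-07 kg
Step 2: S = m * g / k = 3.26e-07 * 9.81 / 97.0
Step 3: S = 3.30e-08 m/g
Step 4: Convert to um/g: S = 0.033 um/g


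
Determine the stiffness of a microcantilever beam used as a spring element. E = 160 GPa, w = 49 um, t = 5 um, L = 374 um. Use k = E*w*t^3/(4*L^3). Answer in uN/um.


Step 1: Convert E to consistent units (1 GPa = 1000 uN/um^2).
E = 160 GPa = 160000 uN/um^2
Step 2: Compute t^3 = 5^3 = 125
Step 3: Compute L^3 = 374^3 = 52313624
Step 4: k = 160000 * 49 * 125 / (4 * 52313624)
k = 4.6833 uN/um


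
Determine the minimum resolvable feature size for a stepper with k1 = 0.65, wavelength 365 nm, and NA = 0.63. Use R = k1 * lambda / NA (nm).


Step 1: Identify values: k1 = 0.65, lambda = 365 nm, NA = 0.63
Step 2: R = k1 * lambda / NA
R = 0.65 * 365 / 0.63
R = 376.6 nm


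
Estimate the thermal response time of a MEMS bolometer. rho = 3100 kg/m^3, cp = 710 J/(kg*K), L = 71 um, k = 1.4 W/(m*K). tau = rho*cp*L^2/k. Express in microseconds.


Step 1: Convert L to m: L = 71e-6 m
Step 2: L^2 = (71e-6)^2 = 5.041e-09 m^2
Step 3: tau = 3100 * 710 * 5.041e-09 / 1.4 = 7.92517214e-03 s
Step 4: Convert to microseconds (multiply by 1e6).
tau = 7925.172 us


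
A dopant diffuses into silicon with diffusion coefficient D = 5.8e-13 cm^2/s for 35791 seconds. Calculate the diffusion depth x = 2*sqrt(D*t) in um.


Step 1: Compute D*t = 5.8e-13 * 35791 = 2.075878e-08 cm^2
Step 2: sqrt(D*t) = 1.44079e-04 cm
Step 3: x = 2 * 1.44079e-04 cm = 2.88158e-04 cm
Step 4: Convert to um (1 cm = 1e4 um): x = 2.882 um


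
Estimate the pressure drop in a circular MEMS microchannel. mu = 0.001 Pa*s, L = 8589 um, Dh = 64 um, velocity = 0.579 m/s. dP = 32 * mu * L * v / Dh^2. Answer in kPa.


Step 1: Convert to SI: L = 8589e-6 m, Dh = 64e-6 m
Step 2: dP = 32 * 0.001 * 8589e-6 * 0.579 / (64e-6)^2
Step 3: dP = 38851.80 Pa
Step 4: Convert to kPa: dP = 38.85 kPa


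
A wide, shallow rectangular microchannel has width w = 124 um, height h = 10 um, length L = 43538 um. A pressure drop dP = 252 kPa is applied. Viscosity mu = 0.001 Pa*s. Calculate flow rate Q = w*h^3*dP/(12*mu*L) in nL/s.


Step 1: Convert all dimensions to SI (meters).
w = 124e-6 m, h = 10e-6 m, L = 43538e-6 m, dP = 252e3 Pa
Step 2: Q = w * h^3 * dP / (12 * mu * L)
Q = 124e-6 * (10e-6)^3 * 252e3 / (12 * 0.001 * 43538e-6) = 5.98098e-11 m^3/s
Step 3: Convert Q from m^3/s to nL/s (1 m^3 = 1e12 nL, so multiply by 1e12).
Q = 59.81 nL/s


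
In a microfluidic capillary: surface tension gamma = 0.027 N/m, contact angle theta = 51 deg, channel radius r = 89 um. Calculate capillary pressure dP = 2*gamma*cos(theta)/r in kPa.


Step 1: cos(51 deg) = 0.6293
Step 2: Convert r to m: r = 89e-6 m
Step 3: dP = 2 * 0.027 * 0.6293 / 89e-6 = 381.8 Pa
Step 4: Convert Pa to kPa (divide by 1000).
dP = 0.38 kPa


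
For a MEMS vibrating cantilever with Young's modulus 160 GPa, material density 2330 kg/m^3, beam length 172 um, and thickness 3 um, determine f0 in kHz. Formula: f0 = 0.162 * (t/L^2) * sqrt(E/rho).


Step 1: Convert units to SI.
t_SI = 3e-6 m, L_SI = 172e-6 m
Step 2: Calculate sqrt(E/rho).
sqrt(160e9 / 2330) = 8286.71 m/s
Step 3: Compute f0.
f0 = 0.162 * 3e-6 / (172e-6)^2 * 8286.71 = 136132.4 Hz = 136.13 kHz


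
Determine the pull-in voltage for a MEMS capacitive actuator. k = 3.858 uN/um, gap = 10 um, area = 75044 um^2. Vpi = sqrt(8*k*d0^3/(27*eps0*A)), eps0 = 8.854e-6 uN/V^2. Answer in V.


Step 1: Compute numerator: 8 * k * d0^3 = 8 * 3.858 * 10^3 = 30864.0
Step 2: Compute denominator: 27 * eps0 * A = 27 * 8.854e-6 * 75044 = 17.939869
Step 3: Vpi = sqrt(30864.0 / 17.939869)
Vpi = 41.48 V


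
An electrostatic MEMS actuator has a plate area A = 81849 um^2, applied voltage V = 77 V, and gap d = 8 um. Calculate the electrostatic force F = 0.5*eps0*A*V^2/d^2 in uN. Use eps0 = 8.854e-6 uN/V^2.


Step 1: Identify parameters.
eps0 = 8.854e-6 uN/V^2, A = 81849 um^2, V = 77 V, d = 8 um
Step 2: Compute V^2 = 77^2 = 5929
Step 3: Compute d^2 = 8^2 = 64
Step 4: F = 0.5 * 8.854e-6 * 81849 * 5929 / 64
F = 33.568 uN


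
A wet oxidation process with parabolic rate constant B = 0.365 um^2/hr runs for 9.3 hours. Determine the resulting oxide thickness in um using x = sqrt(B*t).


Step 1: Compute B*t = 0.365 * 9.3 = 3.3945
Step 2: x = sqrt(3.3945)
x = 1.842 um


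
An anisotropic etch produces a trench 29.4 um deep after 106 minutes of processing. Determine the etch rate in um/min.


Step 1: Etch rate = depth / time
Step 2: rate = 29.4 / 106
rate = 0.277 um/min


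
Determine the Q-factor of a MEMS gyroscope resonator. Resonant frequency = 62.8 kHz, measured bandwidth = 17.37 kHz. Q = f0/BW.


Step 1: Q = f0 / bandwidth
Step 2: Q = 62.8 / 17.37
Q = 3.6


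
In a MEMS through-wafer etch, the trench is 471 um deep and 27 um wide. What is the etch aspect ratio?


Step 1: AR = depth / width
Step 2: AR = 471 / 27
AR = 17.4


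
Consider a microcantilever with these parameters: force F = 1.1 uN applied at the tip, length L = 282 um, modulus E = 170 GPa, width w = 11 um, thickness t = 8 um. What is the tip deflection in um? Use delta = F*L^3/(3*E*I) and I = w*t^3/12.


Step 1: Calculate the second moment of area.
I = w * t^3 / 12 = 11 * 8^3 / 12 = 469.3333 um^4
Step 2: Convert E to consistent units (1 GPa = 1000 uN/um^2).
E = 170 GPa = 170000 uN/um^2
Step 3: Calculate tip deflection.
delta = F * L^3 / (3 * E * I)
delta = 1.1 * 282^3 / (3 * 170000 * 469.3333)
delta = 0.1031 um


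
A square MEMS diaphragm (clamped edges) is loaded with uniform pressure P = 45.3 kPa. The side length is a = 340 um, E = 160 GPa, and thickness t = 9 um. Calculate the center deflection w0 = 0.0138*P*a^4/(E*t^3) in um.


Step 1: Convert pressure to compatible units (E is in GPa, so P in GPa).
P = 45.3 kPa = 45.3e-6 GPa
Step 2: Compute numerator: 0.0138 * P * a^4.
a^4 = 340^4 = 13363360000
numerator = 0.0138 * 45.3e-6 * 13363360000 = 8.354e+03
Step 3: Compute denominator: E * t^3 = 160 * 9^3 = 116640
Step 4: w0 = numerator / denominator = 8.354e+03 / 116640 = 0.0716 um


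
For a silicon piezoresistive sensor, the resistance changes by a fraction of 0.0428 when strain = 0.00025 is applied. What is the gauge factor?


Step 1: Identify values.
dR/R = 0.0428, strain = 0.00025
Step 2: GF = (dR/R) / strain = 0.0428 / 0.00025
GF = 171.2


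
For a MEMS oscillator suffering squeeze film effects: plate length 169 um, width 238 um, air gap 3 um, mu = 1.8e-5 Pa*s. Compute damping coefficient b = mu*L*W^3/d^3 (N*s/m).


Step 1: Convert to SI.
L = 169e-6 m, W = 238e-6 m, d = 3e-6 m
Step 2: W^3 = (238e-6)^3 = 1.35e-11 m^3
Step 3: d^3 = (3e-6)^3 = 2.70e-17 m^3
Step 4: b = 1.8e-5 * 169e-6 * 1.35e-11 / 2.70e-17
b = 1.52e-03 N*s/m


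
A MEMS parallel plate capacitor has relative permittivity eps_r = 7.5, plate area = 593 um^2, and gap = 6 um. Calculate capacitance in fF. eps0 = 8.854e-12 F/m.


Step 1: Convert area to m^2: A = 593e-12 m^2
Step 2: Convert gap to m: d = 6e-6 m
Step 3: C = eps0 * eps_r * A / d
C = 8.854e-12 * 7.5 * 593e-12 / 6e-6
Step 4: Convert to fF (multiply by 1e15).
C = 6.56 fF


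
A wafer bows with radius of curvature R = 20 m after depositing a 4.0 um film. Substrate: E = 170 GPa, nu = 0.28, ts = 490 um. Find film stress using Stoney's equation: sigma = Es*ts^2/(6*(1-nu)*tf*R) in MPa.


Step 1: Compute numerator: Es * ts^2 = 170 * 490^2 = 40817000 (GPa*um^2)
Step 2: Compute denominator (R in um): 6*(1-nu)*tf*R = 6*0.72*4.0*20e6 = 345600000.0 (um^2)
Step 3: sigma (GPa) = 40817000 / 345600000.0 = 1.18105e-01 GPa
Step 4: Convert to MPa (x1000): sigma = 118.1 MPa


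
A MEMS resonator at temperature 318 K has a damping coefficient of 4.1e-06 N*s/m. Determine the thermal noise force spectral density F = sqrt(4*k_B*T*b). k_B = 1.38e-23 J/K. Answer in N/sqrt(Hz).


Step 1: Compute 4 * k_B * T * b
= 4 * 1.38e-23 * 318 * 4.1e-06
= 7.1970e-26 N^2/Hz
Step 2: F_noise = sqrt(7.1970e-26)
F_noise = 2.68e-13 N/sqrt(Hz)


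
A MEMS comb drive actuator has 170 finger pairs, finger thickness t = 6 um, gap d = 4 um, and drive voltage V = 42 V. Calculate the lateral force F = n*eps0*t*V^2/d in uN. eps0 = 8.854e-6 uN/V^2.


Step 1: Parameters: n=170, eps0=8.854e-6 uN/V^2, t=6 um, V=42 V, d=4 um
Step 2: V^2 = 1764
Step 3: F = 170 * 8.854e-6 * 6 * 1764 / 4
F = 3.983 uN


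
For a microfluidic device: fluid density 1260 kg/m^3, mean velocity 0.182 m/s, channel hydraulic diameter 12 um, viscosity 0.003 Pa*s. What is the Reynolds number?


Step 1: Convert Dh to meters: Dh = 12e-6 m
Step 2: Re = rho * v * Dh / mu
Re = 1260 * 0.182 * 12e-6 / 0.003
Re = 0.917


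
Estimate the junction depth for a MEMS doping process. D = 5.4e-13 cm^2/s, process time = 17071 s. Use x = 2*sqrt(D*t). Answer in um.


Step 1: Compute D*t = 5.4e-13 * 17071 = 9.21834e-09 cm^2
Step 2: sqrt(D*t) = 9.6012e-05 cm
Step 3: x = 2 * 9.6012e-05 cm = 1.92024e-04 cm
Step 4: Convert to um (1 cm = 1e4 um): x = 1.92 um


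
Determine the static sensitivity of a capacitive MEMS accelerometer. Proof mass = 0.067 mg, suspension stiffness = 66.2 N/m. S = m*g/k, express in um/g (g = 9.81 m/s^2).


Step 1: Convert mass: m = 0.067 mg = 6.70e-08 kg
Step 2: S = m * g / k = 6.70e-08 * 9.81 / 66.2
Step 3: S = 9.93e-09 m/g
Step 4: Convert to um/g: S = 0.01 um/g


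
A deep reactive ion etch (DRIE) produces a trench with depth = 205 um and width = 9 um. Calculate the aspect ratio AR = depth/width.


Step 1: AR = depth / width
Step 2: AR = 205 / 9
AR = 22.8


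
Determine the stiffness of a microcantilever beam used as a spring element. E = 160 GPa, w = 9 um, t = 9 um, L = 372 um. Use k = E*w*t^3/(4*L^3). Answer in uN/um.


Step 1: Convert E to consistent units (1 GPa = 1000 uN/um^2).
E = 160 GPa = 160000 uN/um^2
Step 2: Compute t^3 = 9^3 = 729
Step 3: Compute L^3 = 372^3 = 51478848
Step 4: k = 160000 * 9 * 729 / (4 * 51478848)
k = 5.098 uN/um


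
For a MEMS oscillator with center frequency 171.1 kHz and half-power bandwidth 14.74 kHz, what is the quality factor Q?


Step 1: Q = f0 / bandwidth
Step 2: Q = 171.1 / 14.74
Q = 11.6


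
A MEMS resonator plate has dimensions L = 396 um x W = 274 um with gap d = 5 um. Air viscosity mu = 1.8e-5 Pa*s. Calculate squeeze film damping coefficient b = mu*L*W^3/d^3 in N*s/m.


Step 1: Convert to SI.
L = 396e-6 m, W = 274e-6 m, d = 5e-6 m
Step 2: W^3 = (274e-6)^3 = 2.06e-11 m^3
Step 3: d^3 = (5e-6)^3 = 1.25e-16 m^3
Step 4: b = 1.8e-5 * 396e-6 * 2.06e-11 / 1.25e-16
b = 1.17e-03 N*s/m


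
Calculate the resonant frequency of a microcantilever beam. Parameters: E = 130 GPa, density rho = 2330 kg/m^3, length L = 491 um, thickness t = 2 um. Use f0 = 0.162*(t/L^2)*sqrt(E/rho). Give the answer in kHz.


Step 1: Convert units to SI.
t_SI = 2e-6 m, L_SI = 491e-6 m
Step 2: Calculate sqrt(E/rho).
sqrt(130e9 / 2330) = 7469.54 m/s
Step 3: Compute f0.
f0 = 0.162 * 2e-6 / (491e-6)^2 * 7469.54 = 10038.7 Hz = 10.04 kHz


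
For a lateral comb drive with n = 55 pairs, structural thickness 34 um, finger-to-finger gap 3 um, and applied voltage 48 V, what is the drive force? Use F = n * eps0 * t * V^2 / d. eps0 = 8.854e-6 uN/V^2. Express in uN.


Step 1: Parameters: n=55, eps0=8.854e-6 uN/V^2, t=34 um, V=48 V, d=3 um
Step 2: V^2 = 2304
Step 3: F = 55 * 8.854e-6 * 34 * 2304 / 3
F = 12.716 uN


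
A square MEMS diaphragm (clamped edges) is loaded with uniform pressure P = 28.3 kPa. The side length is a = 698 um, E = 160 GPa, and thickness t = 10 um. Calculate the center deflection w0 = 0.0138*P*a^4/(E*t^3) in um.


Step 1: Convert pressure to compatible units (E is in GPa, so P in GPa).
P = 28.3 kPa = 28.3e-6 GPa
Step 2: Compute numerator: 0.0138 * P * a^4.
a^4 = 698^4 = 237367737616
numerator = 0.0138 * 28.3e-6 * 237367737616 = 9.27016e+04
Step 3: Compute denominator: E * t^3 = 160 * 10^3 = 160000
Step 4: w0 = numerator / denominator = 9.27016e+04 / 160000 = 0.5794 um


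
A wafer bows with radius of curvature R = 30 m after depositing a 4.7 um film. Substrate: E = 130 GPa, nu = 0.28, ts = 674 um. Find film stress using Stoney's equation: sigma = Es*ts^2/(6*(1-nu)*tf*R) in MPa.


Step 1: Compute numerator: Es * ts^2 = 130 * 674^2 = 59055880 (GPa*um^2)
Step 2: Compute denominator (R in um): 6*(1-nu)*tf*R = 6*0.72*4.7*30e6 = 609120000.0 (um^2)
Step 3: sigma (GPa) = 59055880 / 609120000.0 = 9.6953e-02 GPa
Step 4: Convert to MPa (x1000): sigma = 97.0 MPa


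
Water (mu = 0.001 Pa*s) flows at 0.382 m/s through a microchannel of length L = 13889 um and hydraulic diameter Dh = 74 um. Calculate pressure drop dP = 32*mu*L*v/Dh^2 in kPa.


Step 1: Convert to SI: L = 13889e-6 m, Dh = 74e-6 m
Step 2: dP = 32 * 0.001 * 13889e-6 * 0.382 / (74e-6)^2
Step 3: dP = 31004.22 Pa
Step 4: Convert to kPa: dP = 31.0 kPa


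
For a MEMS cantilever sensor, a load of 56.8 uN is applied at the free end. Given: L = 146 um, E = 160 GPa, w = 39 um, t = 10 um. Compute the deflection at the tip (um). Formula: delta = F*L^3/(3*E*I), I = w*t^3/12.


Step 1: Calculate the second moment of area.
I = w * t^3 / 12 = 39 * 10^3 / 12 = 3250.0 um^4
Step 2: Convert E to consistent units (1 GPa = 1000 uN/um^2).
E = 160 GPa = 160000 uN/um^2
Step 3: Calculate tip deflection.
delta = F * L^3 / (3 * E * I)
delta = 56.8 * 146^3 / (3 * 160000 * 3250.0)
delta = 0.1133 um


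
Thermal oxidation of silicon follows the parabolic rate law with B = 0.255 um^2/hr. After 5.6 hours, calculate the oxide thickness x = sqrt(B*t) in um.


Step 1: Compute B*t = 0.255 * 5.6 = 1.428
Step 2: x = sqrt(1.428)
x = 1.195 um


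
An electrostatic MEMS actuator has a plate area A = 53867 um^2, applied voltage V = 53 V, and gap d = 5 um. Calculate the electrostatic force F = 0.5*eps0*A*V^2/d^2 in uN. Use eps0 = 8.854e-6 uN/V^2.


Step 1: Identify parameters.
eps0 = 8.854e-6 uN/V^2, A = 53867 um^2, V = 53 V, d = 5 um
Step 2: Compute V^2 = 53^2 = 2809
Step 3: Compute d^2 = 5^2 = 25
Step 4: F = 0.5 * 8.854e-6 * 53867 * 2809 / 25
F = 26.794 uN


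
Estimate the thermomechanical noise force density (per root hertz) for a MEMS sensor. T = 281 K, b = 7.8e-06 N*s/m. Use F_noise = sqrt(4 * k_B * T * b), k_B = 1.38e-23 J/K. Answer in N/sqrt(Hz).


Step 1: Compute 4 * k_B * T * b
= 4 * 1.38e-23 * 281 * 7.8e-06
= 1.2099e-25 N^2/Hz
Step 2: F_noise = sqrt(1.2099e-25)
F_noise = 3.48e-13 N/sqrt(Hz)


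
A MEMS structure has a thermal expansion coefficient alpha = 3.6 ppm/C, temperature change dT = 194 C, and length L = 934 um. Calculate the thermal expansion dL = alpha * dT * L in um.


Step 1: Convert CTE: alpha = 3.6 ppm/C = 3.6e-6 /C
Step 2: dL = 3.6e-6 * 194 * 934
dL = 0.6523 um


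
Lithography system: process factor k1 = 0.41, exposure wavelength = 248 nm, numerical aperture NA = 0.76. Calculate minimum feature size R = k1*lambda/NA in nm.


Step 1: Identify values: k1 = 0.41, lambda = 248 nm, NA = 0.76
Step 2: R = k1 * lambda / NA
R = 0.41 * 248 / 0.76
R = 133.8 nm


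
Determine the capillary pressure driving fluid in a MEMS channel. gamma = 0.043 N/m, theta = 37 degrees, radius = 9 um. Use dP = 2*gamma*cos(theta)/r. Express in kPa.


Step 1: cos(37 deg) = 0.7986
Step 2: Convert r to m: r = 9e-6 m
Step 3: dP = 2 * 0.043 * 0.7986 / 9e-6 = 7631.1 Pa
Step 4: Convert Pa to kPa (divide by 1000).
dP = 7.63 kPa


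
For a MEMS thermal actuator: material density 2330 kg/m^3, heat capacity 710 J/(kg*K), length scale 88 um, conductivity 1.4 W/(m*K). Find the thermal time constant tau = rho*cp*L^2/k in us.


Step 1: Convert L to m: L = 88e-6 m
Step 2: L^2 = (88e-6)^2 = 7.744e-09 m^2
Step 3: tau = 2330 * 710 * 7.744e-09 / 1.4 = 9.15064229e-03 s
Step 4: Convert to microseconds (multiply by 1e6).
tau = 9150.642 us


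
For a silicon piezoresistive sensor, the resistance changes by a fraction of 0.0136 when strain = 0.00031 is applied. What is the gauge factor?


Step 1: Identify values.
dR/R = 0.0136, strain = 0.00031
Step 2: GF = (dR/R) / strain = 0.0136 / 0.00031
GF = 43.9


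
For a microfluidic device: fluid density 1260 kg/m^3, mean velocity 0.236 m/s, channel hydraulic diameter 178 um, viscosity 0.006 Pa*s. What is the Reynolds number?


Step 1: Convert Dh to meters: Dh = 178e-6 m
Step 2: Re = rho * v * Dh / mu
Re = 1260 * 0.236 * 178e-6 / 0.006
Re = 8.822


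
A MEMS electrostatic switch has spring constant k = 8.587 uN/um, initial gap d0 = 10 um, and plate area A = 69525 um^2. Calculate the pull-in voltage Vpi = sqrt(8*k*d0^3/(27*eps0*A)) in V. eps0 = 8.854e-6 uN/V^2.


Step 1: Compute numerator: 8 * k * d0^3 = 8 * 8.587 * 10^3 = 68696.0
Step 2: Compute denominator: 27 * eps0 * A = 27 * 8.854e-6 * 69525 = 16.620507
Step 3: Vpi = sqrt(68696.0 / 16.620507)
Vpi = 64.29 V


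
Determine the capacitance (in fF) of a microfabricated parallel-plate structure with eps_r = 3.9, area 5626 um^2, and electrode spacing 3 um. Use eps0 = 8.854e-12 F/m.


Step 1: Convert area to m^2: A = 5626e-12 m^2
Step 2: Convert gap to m: d = 3e-6 m
Step 3: C = eps0 * eps_r * A / d
C = 8.854e-12 * 3.9 * 5626e-12 / 3e-6
Step 4: Convert to fF (multiply by 1e15).
C = 64.76 fF


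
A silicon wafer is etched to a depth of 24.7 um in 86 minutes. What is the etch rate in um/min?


Step 1: Etch rate = depth / time
Step 2: rate = 24.7 / 86
rate = 0.287 um/min


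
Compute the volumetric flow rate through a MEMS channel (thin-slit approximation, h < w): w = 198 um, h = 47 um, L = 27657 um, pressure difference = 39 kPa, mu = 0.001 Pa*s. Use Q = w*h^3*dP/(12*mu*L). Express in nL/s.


Step 1: Convert all dimensions to SI (meters).
w = 198e-6 m, h = 47e-6 m, L = 27657e-6 m, dP = 39e3 Pa
Step 2: Q = w * h^3 * dP / (12 * mu * L)
Q = 198e-6 * (47e-6)^3 * 39e3 / (12 * 0.001 * 27657e-6) = 2.41566694e-09 m^3/s
Step 3: Convert Q from m^3/s to nL/s (1 m^3 = 1e12 nL, so multiply by 1e12).
Q = 2415.667 nL/s


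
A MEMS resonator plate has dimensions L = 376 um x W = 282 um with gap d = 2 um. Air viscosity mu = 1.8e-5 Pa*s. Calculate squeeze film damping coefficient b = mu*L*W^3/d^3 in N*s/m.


Step 1: Convert to SI.
L = 376e-6 m, W = 282e-6 m, d = 2e-6 m
Step 2: W^3 = (282e-6)^3 = 2.24e-11 m^3
Step 3: d^3 = (2e-6)^3 = 8.00e-18 m^3
Step 4: b = 1.8e-5 * 376e-6 * 2.24e-11 / 8.00e-18
b = 1.90e-02 N*s/m


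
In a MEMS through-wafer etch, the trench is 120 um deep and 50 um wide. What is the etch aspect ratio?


Step 1: AR = depth / width
Step 2: AR = 120 / 50
AR = 2.4


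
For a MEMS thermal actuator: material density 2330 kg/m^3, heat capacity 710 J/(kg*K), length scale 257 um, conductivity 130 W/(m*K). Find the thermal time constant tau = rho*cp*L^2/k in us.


Step 1: Convert L to m: L = 257e-6 m
Step 2: L^2 = (257e-6)^2 = 6.6049e-08 m^2
Step 3: tau = 2330 * 710 * 6.6049e-08 / 130 = 8.4049893e-04 s
Step 4: Convert to microseconds (multiply by 1e6).
tau = 840.499 us


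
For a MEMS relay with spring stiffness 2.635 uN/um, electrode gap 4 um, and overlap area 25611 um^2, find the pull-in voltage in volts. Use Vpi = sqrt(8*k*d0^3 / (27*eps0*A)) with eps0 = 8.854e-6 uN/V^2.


Step 1: Compute numerator: 8 * k * d0^3 = 8 * 2.635 * 4^3 = 1349.12
Step 2: Compute denominator: 27 * eps0 * A = 27 * 8.854e-6 * 25611 = 6.122514
Step 3: Vpi = sqrt(1349.12 / 6.122514)
Vpi = 14.84 V


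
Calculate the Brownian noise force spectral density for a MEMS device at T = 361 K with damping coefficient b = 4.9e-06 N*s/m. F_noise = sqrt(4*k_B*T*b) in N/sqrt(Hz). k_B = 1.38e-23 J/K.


Step 1: Compute 4 * k_B * T * b
= 4 * 1.38e-23 * 361 * 4.9e-06
= 9.7643e-26 N^2/Hz
Step 2: F_noise = sqrt(9.7643e-26)
F_noise = 3.12e-13 N/sqrt(Hz)


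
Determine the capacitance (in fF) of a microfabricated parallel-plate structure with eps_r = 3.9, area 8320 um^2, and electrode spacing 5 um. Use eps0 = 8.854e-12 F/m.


Step 1: Convert area to m^2: A = 8320e-12 m^2
Step 2: Convert gap to m: d = 5e-6 m
Step 3: C = eps0 * eps_r * A / d
C = 8.854e-12 * 3.9 * 8320e-12 / 5e-6
Step 4: Convert to fF (multiply by 1e15).
C = 57.46 fF


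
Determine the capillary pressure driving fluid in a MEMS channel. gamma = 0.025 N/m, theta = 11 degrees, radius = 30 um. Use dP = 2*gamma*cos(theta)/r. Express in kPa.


Step 1: cos(11 deg) = 0.9816
Step 2: Convert r to m: r = 30e-6 m
Step 3: dP = 2 * 0.025 * 0.9816 / 30e-6 = 1636.0 Pa
Step 4: Convert Pa to kPa (divide by 1000).
dP = 1.64 kPa


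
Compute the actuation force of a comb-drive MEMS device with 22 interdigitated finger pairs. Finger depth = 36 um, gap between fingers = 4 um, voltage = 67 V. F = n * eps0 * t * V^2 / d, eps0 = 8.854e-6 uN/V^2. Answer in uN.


Step 1: Parameters: n=22, eps0=8.854e-6 uN/V^2, t=36 um, V=67 V, d=4 um
Step 2: V^2 = 4489
Step 3: F = 22 * 8.854e-6 * 36 * 4489 / 4
F = 7.87 uN


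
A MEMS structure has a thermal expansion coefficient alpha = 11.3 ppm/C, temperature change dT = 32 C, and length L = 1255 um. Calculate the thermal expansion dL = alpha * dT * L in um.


Step 1: Convert CTE: alpha = 11.3 ppm/C = 11.3e-6 /C
Step 2: dL = 11.3e-6 * 32 * 1255
dL = 0.4538 um


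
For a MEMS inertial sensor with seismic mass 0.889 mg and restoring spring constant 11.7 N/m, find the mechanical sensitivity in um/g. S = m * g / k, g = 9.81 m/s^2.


Step 1: Convert mass: m = 0.889 mg = 8.89e-07 kg
Step 2: S = m * g / k = 8.89e-07 * 9.81 / 11.7
Step 3: S = 7.45e-07 m/g
Step 4: Convert to um/g: S = 0.745 um/g


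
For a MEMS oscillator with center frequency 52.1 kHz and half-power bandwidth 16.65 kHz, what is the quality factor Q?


Step 1: Q = f0 / bandwidth
Step 2: Q = 52.1 / 16.65
Q = 3.1


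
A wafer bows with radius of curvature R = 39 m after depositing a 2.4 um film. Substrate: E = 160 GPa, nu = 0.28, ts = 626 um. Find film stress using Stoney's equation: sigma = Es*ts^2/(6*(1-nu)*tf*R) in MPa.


Step 1: Compute numerator: Es * ts^2 = 160 * 626^2 = 62700160 (GPa*um^2)
Step 2: Compute denominator (R in um): 6*(1-nu)*tf*R = 6*0.72*2.4*39e6 = 404352000.0 (um^2)
Step 3: sigma (GPa) = 62700160 / 404352000.0 = 1.55063e-01 GPa
Step 4: Convert to MPa (x1000): sigma = 155.1 MPa


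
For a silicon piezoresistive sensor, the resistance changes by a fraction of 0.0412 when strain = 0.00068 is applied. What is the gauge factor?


Step 1: Identify values.
dR/R = 0.0412, strain = 0.00068
Step 2: GF = (dR/R) / strain = 0.0412 / 0.00068
GF = 60.6


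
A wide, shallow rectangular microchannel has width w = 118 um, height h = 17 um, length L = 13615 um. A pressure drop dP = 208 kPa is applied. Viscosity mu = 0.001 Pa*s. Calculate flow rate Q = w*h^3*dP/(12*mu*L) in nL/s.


Step 1: Convert all dimensions to SI (meters).
w = 118e-6 m, h = 17e-6 m, L = 13615e-6 m, dP = 208e3 Pa
Step 2: Q = w * h^3 * dP / (12 * mu * L)
Q = 118e-6 * (17e-6)^3 * 208e3 / (12 * 0.001 * 13615e-6) = 7.3806263e-10 m^3/s
Step 3: Convert Q from m^3/s to nL/s (1 m^3 = 1e12 nL, so multiply by 1e12).
Q = 738.063 nL/s


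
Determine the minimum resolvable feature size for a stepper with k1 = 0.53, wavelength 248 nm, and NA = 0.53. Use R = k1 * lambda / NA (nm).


Step 1: Identify values: k1 = 0.53, lambda = 248 nm, NA = 0.53
Step 2: R = k1 * lambda / NA
R = 0.53 * 248 / 0.53
R = 248.0 nm


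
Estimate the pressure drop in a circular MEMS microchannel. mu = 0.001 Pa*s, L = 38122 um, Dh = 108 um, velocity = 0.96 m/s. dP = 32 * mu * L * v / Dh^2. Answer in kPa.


Step 1: Convert to SI: L = 38122e-6 m, Dh = 108e-6 m
Step 2: dP = 32 * 0.001 * 38122e-6 * 0.96 / (108e-6)^2
Step 3: dP = 100403.62 Pa
Step 4: Convert to kPa: dP = 100.4 kPa


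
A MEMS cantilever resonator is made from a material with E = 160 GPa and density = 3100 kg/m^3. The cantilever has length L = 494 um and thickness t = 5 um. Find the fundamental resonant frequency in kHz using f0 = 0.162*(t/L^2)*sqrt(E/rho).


Step 1: Convert units to SI.
t_SI = 5e-6 m, L_SI = 494e-6 m
Step 2: Calculate sqrt(E/rho).
sqrt(160e9 / 3100) = 7184.21 m/s
Step 3: Compute f0.
f0 = 0.162 * 5e-6 / (494e-6)^2 * 7184.21 = 23845.7 Hz = 23.85 kHz


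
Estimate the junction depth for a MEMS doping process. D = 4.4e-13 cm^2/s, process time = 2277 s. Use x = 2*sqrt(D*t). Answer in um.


Step 1: Compute D*t = 4.4e-13 * 2277 = 1.00188e-09 cm^2
Step 2: sqrt(D*t) = 3.1652e-05 cm
Step 3: x = 2 * 3.1652e-05 cm = 6.3304e-05 cm
Step 4: Convert to um (1 cm = 1e4 um): x = 0.633 um
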